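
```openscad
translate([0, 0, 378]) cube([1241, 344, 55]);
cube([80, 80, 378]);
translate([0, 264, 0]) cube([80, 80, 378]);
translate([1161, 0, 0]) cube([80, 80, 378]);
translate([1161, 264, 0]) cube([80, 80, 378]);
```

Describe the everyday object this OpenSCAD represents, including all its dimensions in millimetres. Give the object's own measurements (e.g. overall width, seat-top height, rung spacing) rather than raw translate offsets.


A bench: a 1241×344 mm seat slab, 55 mm thick, top at z = 433 mm, on four 80×80 mm square legs flush with the seat corners and standing on z = 0.


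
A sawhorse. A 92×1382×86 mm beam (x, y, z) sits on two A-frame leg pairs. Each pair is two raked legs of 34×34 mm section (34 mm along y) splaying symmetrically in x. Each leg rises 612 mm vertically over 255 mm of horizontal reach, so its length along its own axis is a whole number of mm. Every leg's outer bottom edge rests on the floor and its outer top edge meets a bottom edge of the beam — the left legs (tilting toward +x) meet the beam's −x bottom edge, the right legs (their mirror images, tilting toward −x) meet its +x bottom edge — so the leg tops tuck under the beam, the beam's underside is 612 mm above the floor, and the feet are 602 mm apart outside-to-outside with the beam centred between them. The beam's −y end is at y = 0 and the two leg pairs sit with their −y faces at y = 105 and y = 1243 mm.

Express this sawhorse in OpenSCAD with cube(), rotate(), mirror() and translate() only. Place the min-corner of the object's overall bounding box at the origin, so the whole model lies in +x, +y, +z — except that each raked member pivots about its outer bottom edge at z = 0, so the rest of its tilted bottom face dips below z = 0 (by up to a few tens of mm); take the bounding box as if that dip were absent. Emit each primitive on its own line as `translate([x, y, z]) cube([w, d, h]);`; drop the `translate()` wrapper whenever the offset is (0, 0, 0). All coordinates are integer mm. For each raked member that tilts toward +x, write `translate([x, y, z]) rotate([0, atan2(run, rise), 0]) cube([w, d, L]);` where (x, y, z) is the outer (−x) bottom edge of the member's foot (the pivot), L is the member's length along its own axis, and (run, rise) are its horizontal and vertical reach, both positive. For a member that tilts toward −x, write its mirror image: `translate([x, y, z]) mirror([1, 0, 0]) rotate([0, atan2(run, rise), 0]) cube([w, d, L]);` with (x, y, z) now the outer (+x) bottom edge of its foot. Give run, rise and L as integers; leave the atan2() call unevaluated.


translate([255, 0, 612]) cube([92, 1382, 86]);
translate([0, 105, 0]) rotate([0, atan2(255, 612), 0]) cube([34, 34, 663]);
translate([602, 105, 0]) mirror([1, 0, 0]) rotate([0, atan2(255, 612), 0]) cube([34, 34, 663]);
translate([0, 1243, 0]) rotate([0, atan2(255, 612), 0]) cube([34, 34, 663]);
translate([602, 1243, 0]) mirror([1, 0, 0]) rotate([0, atan2(255, 612), 0]) cube([34, 34, 663]);


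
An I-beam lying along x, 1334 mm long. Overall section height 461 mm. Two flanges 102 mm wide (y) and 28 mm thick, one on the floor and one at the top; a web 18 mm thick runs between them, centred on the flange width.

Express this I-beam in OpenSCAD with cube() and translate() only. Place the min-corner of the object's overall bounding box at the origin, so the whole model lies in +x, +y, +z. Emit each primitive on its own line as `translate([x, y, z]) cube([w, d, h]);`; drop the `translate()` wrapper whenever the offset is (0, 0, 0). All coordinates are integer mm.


cube([1334, 102, 28]);
translate([0, 42, 28]) cube([1334, 18, 405]);
translate([0, 0, 433]) cube([1334, 102, 28]);


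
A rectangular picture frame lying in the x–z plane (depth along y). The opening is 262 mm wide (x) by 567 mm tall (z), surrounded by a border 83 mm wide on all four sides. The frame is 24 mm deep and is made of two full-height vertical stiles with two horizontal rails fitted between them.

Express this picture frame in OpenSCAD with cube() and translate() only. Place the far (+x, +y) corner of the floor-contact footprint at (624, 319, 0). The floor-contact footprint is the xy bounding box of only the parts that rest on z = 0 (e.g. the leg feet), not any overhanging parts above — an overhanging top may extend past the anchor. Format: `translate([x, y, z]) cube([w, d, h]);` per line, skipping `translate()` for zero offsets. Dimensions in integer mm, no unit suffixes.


translate([196, 295, 0]) cube([83, 24, 733]);
translate([541, 295, 0]) cube([83, 24, 733]);
translate([279, 295, 0]) cube([262, 24, 83]);
translate([279, 295, 650]) cube([262, 24, 83]);


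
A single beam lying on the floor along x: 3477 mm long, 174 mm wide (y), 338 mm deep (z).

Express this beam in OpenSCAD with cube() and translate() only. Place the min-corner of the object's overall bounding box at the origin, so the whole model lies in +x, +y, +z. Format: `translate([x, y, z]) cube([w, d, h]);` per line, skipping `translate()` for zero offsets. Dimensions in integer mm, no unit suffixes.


cube([3477, 174, 338]);


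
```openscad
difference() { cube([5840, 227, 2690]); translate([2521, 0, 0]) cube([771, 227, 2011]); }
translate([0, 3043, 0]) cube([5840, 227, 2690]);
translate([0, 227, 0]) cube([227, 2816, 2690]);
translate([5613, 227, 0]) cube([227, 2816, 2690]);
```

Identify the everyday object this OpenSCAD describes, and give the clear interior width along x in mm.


A single room. The interior width is 5386 mm.

Four walls enclosing a rectangle with a door in the front wall — a room. Outside width 5840 minus two 227 mm walls gives 5386 mm.


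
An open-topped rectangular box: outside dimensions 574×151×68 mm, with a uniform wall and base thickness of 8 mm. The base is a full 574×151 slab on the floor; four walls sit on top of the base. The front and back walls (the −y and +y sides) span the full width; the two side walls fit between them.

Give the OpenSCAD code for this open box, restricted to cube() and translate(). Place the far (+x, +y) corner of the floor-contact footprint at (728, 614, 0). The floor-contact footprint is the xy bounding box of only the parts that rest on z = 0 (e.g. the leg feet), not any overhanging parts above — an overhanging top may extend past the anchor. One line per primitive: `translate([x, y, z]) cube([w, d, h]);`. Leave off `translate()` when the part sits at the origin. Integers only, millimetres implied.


translate([154, 463, 0]) cube([574, 151, 8]);
translate([154, 463, 8]) cube([574, 8, 60]);
translate([154, 606, 8]) cube([574, 8, 60]);
translate([154, 471, 8]) cube([8, 135, 60]);
translate([720, 471, 8]) cube([8, 135, 60]);


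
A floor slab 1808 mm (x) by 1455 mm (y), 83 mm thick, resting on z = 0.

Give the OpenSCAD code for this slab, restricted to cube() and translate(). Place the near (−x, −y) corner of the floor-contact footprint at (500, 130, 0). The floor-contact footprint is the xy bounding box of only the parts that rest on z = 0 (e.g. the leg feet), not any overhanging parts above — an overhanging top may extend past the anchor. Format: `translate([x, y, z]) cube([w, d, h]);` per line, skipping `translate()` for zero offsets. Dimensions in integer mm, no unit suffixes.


translate([500, 130, 0]) cube([1808, 1455, 83]);


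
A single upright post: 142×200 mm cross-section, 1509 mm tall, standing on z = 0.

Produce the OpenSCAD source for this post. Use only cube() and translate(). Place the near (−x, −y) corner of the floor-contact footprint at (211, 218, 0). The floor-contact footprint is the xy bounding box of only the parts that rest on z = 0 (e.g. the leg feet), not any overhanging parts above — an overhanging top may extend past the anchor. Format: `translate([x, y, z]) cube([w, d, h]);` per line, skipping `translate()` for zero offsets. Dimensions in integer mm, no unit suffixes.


translate([211, 218, 0]) cube([142, 200, 1509]);


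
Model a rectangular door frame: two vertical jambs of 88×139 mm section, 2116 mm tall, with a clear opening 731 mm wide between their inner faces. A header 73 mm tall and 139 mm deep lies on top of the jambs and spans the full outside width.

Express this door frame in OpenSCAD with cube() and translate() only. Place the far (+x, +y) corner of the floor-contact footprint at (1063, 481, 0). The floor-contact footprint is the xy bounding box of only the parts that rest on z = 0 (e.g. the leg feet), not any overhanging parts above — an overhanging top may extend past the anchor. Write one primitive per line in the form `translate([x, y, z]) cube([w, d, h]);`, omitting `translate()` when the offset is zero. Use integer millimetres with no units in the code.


translate([156, 342, 0]) cube([88, 139, 2116]);
translate([975, 342, 0]) cube([88, 139, 2116]);
translate([156, 342, 2116]) cube([907, 139, 73]);


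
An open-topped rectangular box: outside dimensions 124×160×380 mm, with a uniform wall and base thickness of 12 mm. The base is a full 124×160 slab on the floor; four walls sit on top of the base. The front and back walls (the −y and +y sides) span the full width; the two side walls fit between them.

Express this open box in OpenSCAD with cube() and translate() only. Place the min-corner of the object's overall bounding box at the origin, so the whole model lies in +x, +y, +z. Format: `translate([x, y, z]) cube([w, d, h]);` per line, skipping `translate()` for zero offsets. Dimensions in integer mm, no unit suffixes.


cube([124, 160, 12]);
translate([0, 0, 12]) cube([124, 12, 368]);
translate([0, 148, 12]) cube([124, 12, 368]);
translate([0, 12, 12]) cube([12, 136, 368]);
translate([112, 12, 12]) cube([12, 136, 368]);


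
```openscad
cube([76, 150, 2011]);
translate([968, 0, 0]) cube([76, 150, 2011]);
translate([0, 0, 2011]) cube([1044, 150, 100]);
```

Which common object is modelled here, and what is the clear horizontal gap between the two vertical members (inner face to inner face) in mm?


A door frame. The clear opening width is 892 mm.

Two 2011 mm tall posts with a header on top — a door frame. The left jamb is 76 mm wide at x = 0; the right jamb starts at x = 968. The clear opening is 968 − 76 = 892 mm.


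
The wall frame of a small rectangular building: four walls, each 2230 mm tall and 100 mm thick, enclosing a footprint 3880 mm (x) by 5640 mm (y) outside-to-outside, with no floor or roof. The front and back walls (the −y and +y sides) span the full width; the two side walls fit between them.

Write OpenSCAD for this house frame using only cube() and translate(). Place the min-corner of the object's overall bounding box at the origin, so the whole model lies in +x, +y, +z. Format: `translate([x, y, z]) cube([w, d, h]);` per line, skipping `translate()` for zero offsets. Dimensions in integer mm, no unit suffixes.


cube([3880, 100, 2230]);
translate([0, 5540, 0]) cube([3880, 100, 2230]);
translate([0, 100, 0]) cube([100, 5440, 2230]);
translate([3780, 100, 0]) cube([100, 5440, 2230]);


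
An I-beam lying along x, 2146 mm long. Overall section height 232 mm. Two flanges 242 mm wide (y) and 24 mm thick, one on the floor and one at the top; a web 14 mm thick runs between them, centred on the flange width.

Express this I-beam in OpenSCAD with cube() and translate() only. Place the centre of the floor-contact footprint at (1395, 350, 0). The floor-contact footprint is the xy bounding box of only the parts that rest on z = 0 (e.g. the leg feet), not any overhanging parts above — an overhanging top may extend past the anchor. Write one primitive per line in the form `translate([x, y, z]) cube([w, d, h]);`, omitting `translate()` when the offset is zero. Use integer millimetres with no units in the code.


translate([322, 229, 0]) cube([2146, 242, 24]);
translate([322, 343, 24]) cube([2146, 14, 184]);
translate([322, 229, 208]) cube([2146, 242, 24]);


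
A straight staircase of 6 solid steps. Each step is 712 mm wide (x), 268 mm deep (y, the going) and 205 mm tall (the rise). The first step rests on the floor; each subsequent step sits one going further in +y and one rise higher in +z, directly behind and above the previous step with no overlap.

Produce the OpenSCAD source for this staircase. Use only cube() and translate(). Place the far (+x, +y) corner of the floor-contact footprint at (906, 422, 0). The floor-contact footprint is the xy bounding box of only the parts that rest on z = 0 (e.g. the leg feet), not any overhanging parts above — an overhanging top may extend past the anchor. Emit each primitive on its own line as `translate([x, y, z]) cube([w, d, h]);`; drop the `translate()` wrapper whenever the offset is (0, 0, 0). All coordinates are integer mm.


translate([194, 154, 0]) cube([712, 268, 205]);
translate([194, 422, 205]) cube([712, 268, 205]);
translate([194, 690, 410]) cube([712, 268, 205]);
translate([194, 958, 615]) cube([712, 268, 205]);
translate([194, 1226, 820]) cube([712, 268, 205]);
translate([194, 1494, 1025]) cube([712, 268, 205]);


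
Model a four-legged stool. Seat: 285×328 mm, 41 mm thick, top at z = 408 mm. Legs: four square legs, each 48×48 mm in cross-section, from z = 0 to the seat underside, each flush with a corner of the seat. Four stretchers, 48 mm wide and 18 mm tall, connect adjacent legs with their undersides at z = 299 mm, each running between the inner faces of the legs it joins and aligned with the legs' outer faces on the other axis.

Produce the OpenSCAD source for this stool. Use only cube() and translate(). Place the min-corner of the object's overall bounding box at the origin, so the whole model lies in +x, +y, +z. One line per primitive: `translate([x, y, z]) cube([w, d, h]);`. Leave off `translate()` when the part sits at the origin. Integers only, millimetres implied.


translate([0, 0, 367]) cube([285, 328, 41]);
cube([48, 48, 367]);
translate([237, 0, 0]) cube([48, 48, 367]);
translate([0, 280, 0]) cube([48, 48, 367]);
translate([237, 280, 0]) cube([48, 48, 367]);
translate([48, 0, 299]) cube([189, 48, 18]);
translate([48, 280, 299]) cube([189, 48, 18]);
translate([0, 48, 299]) cube([48, 232, 18]);
translate([237, 48, 299]) cube([48, 232, 18]);


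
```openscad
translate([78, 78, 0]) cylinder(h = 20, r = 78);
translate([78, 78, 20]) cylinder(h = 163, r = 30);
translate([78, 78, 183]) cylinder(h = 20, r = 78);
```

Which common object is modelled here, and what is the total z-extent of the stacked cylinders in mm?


A spool. The overall height is 203 mm.

Three coaxial cylinders, large–small–large — a spool. Two 20 mm flanges and a 163 mm core give 20 + 163 + 20 = 203 mm.


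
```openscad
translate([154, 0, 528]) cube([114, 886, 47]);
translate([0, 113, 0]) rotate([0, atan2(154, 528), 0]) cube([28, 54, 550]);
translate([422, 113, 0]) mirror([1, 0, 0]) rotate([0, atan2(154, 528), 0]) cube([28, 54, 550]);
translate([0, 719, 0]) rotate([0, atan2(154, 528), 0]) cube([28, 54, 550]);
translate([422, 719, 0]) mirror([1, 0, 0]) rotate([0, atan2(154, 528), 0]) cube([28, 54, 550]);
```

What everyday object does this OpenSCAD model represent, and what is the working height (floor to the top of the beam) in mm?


A sawhorse. The overall height is 575 mm.

A beam across two mirrored pairs of raked legs — a sawhorse. The beam's underside is at z = 528 (matching the legs' vertical rise in atan2(154, 528)) and the beam is 47 mm tall, so its top is at 528 + 47 = 575 mm. The raked legs top out at the beam's underside, so that is the highest point.


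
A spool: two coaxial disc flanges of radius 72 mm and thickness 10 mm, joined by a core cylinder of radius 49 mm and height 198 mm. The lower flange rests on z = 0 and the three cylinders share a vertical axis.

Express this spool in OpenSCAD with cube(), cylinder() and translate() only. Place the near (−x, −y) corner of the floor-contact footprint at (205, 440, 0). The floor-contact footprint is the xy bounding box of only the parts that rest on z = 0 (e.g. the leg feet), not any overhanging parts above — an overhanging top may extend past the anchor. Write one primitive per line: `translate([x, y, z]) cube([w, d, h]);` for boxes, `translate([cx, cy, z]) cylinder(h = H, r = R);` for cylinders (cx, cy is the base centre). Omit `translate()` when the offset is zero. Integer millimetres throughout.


translate([277, 512, 0]) cylinder(h = 10, r = 72);
translate([277, 512, 10]) cylinder(h = 198, r = 49);
translate([277, 512, 208]) cylinder(h = 10, r = 72);


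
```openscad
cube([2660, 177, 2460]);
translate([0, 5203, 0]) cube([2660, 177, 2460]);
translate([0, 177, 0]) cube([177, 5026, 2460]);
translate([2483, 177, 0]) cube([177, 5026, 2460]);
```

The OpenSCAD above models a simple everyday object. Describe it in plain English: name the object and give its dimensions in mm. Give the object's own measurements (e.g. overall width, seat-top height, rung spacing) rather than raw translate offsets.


The wall frame of a small rectangular building: four walls, each 2460 mm tall and 177 mm thick, enclosing a footprint 2660 mm (x) by 5380 mm (y) outside-to-outside, with no floor or roof. The front and back walls (the −y and +y sides) span the full width; the two side walls fit between them.


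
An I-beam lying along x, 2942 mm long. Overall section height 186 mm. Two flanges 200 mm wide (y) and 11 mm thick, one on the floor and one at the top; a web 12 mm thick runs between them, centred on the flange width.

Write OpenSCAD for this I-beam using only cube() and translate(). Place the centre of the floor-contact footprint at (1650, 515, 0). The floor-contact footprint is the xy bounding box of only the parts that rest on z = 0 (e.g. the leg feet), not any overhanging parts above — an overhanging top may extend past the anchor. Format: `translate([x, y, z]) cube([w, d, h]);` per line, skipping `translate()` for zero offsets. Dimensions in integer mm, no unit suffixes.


translate([179, 415, 0]) cube([2942, 200, 11]);
translate([179, 509, 11]) cube([2942, 12, 164]);
translate([179, 415, 175]) cube([2942, 200, 11]);


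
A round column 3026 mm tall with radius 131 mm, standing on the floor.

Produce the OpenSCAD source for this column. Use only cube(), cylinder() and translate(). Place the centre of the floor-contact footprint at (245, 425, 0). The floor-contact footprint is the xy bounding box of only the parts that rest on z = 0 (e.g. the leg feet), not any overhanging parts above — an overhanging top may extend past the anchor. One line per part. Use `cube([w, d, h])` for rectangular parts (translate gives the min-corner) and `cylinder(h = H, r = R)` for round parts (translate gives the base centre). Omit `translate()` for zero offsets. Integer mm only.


translate([245, 425, 0]) cylinder(h = 3026, r = 131);


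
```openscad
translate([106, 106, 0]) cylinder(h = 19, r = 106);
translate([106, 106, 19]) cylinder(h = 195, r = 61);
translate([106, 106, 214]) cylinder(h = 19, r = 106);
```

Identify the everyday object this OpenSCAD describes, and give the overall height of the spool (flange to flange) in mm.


A spool. The overall height is 233 mm.

Three coaxial cylinders, large–small–large — a spool. Two 19 mm flanges and a 195 mm core give 19 + 195 + 19 = 233 mm.


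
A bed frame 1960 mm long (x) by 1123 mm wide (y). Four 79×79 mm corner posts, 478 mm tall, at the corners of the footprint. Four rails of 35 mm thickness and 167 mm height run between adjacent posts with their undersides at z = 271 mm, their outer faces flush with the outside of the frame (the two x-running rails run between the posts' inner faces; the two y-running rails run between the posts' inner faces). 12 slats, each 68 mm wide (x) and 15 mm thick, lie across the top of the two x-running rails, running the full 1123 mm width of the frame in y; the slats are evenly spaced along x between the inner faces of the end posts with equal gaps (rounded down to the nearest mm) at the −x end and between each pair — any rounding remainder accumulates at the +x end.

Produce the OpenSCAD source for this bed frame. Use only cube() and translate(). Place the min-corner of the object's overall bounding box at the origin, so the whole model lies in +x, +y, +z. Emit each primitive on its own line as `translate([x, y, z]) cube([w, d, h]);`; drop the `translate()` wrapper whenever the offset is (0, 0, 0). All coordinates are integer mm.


cube([79, 79, 478]);
translate([0, 1044, 0]) cube([79, 79, 478]);
translate([1881, 0, 0]) cube([79, 79, 478]);
translate([1881, 1044, 0]) cube([79, 79, 478]);
translate([79, 0, 271]) cube([1802, 35, 167]);
translate([79, 1088, 271]) cube([1802, 35, 167]);
translate([0, 79, 271]) cube([35, 965, 167]);
translate([1925, 79, 271]) cube([35, 965, 167]);
translate([154, 0, 438]) cube([68, 1123, 15]);
translate([297, 0, 438]) cube([68, 1123, 15]);
translate([440, 0, 438]) cube([68, 1123, 15]);
translate([583, 0, 438]) cube([68, 1123, 15]);
translate([726, 0, 438]) cube([68, 1123, 15]);
translate([869, 0, 438]) cube([68, 1123, 15]);
translate([1012, 0, 438]) cube([68, 1123, 15]);
translate([1155, 0, 438]) cube([68, 1123, 15]);
translate([1298, 0, 438]) cube([68, 1123, 15]);
translate([1441, 0, 438]) cube([68, 1123, 15]);
translate([1584, 0, 438]) cube([68, 1123, 15]);
translate([1727, 0, 438]) cube([68, 1123, 15]);


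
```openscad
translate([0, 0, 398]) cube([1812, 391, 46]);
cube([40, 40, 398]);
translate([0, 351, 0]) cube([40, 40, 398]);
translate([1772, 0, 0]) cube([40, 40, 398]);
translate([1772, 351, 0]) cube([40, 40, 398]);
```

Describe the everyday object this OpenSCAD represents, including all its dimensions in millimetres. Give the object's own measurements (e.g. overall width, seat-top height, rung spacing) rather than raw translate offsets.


A bench: a 1812×391 mm seat slab, 46 mm thick, top at z = 444 mm, on four 40×40 mm square legs flush with the seat corners and standing on z = 0.


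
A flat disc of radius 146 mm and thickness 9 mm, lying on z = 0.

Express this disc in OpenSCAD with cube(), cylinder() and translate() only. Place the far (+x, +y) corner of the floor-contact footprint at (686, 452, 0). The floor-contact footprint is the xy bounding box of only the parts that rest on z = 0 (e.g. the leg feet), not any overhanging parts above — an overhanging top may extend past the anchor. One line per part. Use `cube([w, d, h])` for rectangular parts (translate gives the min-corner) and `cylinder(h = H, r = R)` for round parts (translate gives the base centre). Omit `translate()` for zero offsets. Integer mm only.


translate([540, 306, 0]) cylinder(h = 9, r = 146);


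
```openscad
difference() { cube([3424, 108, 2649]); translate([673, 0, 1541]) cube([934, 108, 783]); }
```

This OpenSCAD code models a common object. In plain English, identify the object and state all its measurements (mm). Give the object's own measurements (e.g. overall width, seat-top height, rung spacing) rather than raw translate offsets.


A wall 3424 mm long (x), 108 mm thick (y), 2649 mm tall, with a rectangular window opening cut through it. The opening is 934 mm wide and 783 mm tall; its sill is at z = 1541 mm and its near (−x) edge is 673 mm from the wall's −x end. The opening passes through the full wall thickness.


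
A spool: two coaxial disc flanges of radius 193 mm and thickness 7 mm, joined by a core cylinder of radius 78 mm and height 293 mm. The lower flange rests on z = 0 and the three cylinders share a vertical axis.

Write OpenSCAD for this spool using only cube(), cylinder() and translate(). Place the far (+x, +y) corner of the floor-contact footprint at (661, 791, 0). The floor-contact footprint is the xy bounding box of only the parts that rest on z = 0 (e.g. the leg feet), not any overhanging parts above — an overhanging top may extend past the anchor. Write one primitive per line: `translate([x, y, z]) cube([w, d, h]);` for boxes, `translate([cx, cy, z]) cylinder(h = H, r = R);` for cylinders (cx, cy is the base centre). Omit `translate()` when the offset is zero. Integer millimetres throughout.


translate([468, 598, 0]) cylinder(h = 7, r = 193);
translate([468, 598, 7]) cylinder(h = 293, r = 78);
translate([468, 598, 300]) cylinder(h = 7, r = 193);


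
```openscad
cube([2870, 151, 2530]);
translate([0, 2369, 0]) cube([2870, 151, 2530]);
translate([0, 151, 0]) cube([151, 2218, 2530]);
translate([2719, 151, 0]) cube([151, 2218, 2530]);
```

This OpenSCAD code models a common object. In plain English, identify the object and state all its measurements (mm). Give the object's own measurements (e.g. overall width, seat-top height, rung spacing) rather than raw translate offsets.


The wall frame of a small rectangular building: four walls, each 2530 mm tall and 151 mm thick, enclosing a footprint 2870 mm (x) by 2520 mm (y) outside-to-outside, with no floor or roof. The front and back walls (the −y and +y sides) span the full width; the two side walls fit between them.


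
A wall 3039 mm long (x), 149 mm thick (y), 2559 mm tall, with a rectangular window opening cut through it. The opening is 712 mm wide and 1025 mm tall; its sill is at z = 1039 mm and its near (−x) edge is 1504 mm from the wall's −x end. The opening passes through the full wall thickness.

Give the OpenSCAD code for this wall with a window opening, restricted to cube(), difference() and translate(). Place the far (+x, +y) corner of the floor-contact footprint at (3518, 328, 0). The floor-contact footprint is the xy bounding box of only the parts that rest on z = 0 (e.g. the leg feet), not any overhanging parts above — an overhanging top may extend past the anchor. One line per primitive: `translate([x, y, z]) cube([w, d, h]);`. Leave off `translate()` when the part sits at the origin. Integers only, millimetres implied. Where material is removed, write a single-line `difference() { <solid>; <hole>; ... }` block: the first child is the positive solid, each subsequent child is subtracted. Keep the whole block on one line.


difference() { translate([479, 179, 0]) cube([3039, 149, 2559]); translate([1983, 179, 1039]) cube([712, 149, 1025]); }


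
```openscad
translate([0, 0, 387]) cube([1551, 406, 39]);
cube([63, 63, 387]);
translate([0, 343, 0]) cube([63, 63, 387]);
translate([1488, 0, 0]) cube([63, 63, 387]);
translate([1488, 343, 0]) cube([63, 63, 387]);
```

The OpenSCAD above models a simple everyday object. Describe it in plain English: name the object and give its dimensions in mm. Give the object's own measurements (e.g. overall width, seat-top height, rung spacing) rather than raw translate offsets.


A long wooden bench with a 1551 mm (x) × 406 mm (y) seat, 39 mm thick, its top surface 426 mm above the floor. Four 63 mm square legs at the seat corners, flush with the edges, run from z = 0 to the seat underside.


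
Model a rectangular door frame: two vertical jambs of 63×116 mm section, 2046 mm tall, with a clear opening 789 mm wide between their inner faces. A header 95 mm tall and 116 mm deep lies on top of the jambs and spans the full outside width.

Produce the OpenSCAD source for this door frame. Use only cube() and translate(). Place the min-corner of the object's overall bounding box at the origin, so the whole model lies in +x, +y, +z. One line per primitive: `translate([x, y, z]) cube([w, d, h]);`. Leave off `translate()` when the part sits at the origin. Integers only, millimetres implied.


cube([63, 116, 2046]);
translate([852, 0, 0]) cube([63, 116, 2046]);
translate([0, 0, 2046]) cube([915, 116, 95]);


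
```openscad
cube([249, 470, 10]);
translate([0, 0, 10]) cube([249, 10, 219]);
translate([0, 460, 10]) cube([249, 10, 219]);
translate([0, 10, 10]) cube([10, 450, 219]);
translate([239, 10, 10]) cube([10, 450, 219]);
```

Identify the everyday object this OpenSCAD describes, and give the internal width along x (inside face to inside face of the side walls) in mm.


An open box. The internal width is 229 mm.

A 249×470 base slab with four walls standing on it — an open box. The base is 249 mm wide and the walls are 10 mm thick, so the internal width is 249 − 2 × 10 = 229 mm.


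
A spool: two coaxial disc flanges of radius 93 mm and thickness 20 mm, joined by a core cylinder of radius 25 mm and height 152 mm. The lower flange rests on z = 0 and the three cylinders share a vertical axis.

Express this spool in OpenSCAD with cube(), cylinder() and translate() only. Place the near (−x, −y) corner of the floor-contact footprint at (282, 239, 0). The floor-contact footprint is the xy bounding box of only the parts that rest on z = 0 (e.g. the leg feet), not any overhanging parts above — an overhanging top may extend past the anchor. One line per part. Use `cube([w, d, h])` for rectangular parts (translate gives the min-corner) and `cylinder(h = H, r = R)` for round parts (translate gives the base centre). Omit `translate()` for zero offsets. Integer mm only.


translate([375, 332, 0]) cylinder(h = 20, r = 93);
translate([375, 332, 20]) cylinder(h = 152, r = 25);
translate([375, 332, 172]) cylinder(h = 20, r = 93);


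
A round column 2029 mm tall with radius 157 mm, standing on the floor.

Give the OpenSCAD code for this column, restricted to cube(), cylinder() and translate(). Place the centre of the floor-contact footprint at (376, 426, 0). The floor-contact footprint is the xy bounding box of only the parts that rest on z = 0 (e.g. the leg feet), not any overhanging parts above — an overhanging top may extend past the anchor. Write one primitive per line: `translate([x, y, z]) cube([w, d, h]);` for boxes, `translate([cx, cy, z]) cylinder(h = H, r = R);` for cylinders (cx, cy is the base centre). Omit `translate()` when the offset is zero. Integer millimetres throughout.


translate([376, 426, 0]) cylinder(h = 2029, r = 157);


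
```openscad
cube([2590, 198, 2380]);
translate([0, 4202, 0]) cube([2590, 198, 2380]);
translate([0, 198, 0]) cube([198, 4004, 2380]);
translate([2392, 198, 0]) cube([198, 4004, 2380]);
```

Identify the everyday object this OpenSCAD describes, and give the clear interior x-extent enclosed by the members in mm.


A house (or room) frame. The interior width is 2194 mm.

Four 2380 mm walls enclosing a rectangle with no floor or roof — a room or house frame. Outside width is 2590 mm and wall thickness is 198 mm, so the interior width is 2590 − 2 × 198 = 2194 mm.


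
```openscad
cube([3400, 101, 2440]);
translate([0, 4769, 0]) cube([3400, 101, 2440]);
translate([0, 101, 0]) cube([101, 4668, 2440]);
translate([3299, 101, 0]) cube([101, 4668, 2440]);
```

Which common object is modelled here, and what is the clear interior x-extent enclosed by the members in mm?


A house (or room) frame. The interior width is 3198 mm.

Four 2440 mm walls enclosing a rectangle with no floor or roof — a room or house frame. Outside width is 3400 mm and wall thickness is 101 mm, so the interior width is 3400 − 2 × 101 = 3198 mm.


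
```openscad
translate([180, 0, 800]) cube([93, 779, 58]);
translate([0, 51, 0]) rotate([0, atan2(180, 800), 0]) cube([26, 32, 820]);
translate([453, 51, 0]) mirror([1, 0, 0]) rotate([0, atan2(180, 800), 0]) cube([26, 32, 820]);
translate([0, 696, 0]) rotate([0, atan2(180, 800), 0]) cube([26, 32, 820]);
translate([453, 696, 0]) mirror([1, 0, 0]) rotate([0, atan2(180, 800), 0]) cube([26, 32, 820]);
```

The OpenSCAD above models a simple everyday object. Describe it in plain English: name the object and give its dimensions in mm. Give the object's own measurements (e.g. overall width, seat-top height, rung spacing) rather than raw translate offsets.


A sawhorse. A 93×779×58 mm beam (x, y, z) sits on two A-frame leg pairs. Each pair is two raked legs of 26×32 mm section (32 mm along y) splaying symmetrically in x. Each leg rises 800 mm vertically over 180 mm of horizontal reach and is 820 mm long along its own axis. Every leg's outer bottom edge rests on the floor and its outer top edge meets a bottom edge of the beam — the left legs (tilting toward +x) meet the beam's −x bottom edge, the right legs (their mirror images, tilting toward −x) meet its +x bottom edge — so the leg tops tuck under the beam, the beam's underside is 800 mm above the floor, and the feet are 453 mm apart outside-to-outside with the beam centred between them. The two leg pairs are set in 51 mm from either end of the beam.


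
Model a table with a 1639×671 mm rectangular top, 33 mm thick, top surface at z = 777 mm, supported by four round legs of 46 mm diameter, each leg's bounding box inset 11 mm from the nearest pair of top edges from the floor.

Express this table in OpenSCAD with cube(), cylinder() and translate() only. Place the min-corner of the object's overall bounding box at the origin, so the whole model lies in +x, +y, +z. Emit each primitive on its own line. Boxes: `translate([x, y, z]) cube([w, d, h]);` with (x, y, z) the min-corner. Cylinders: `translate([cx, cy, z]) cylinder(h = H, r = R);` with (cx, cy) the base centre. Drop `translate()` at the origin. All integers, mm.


translate([0, 0, 744]) cube([1639, 671, 33]);
translate([34, 34, 0]) cylinder(h = 744, r = 23);
translate([1605, 34, 0]) cylinder(h = 744, r = 23);
translate([34, 637, 0]) cylinder(h = 744, r = 23);
translate([1605, 637, 0]) cylinder(h = 744, r = 23);


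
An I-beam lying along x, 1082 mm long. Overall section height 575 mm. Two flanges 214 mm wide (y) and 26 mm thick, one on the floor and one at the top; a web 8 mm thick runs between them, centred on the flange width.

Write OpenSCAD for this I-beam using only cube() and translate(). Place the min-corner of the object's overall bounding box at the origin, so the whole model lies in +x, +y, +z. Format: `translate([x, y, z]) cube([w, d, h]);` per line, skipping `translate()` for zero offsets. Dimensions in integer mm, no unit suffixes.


cube([1082, 214, 26]);
translate([0, 103, 26]) cube([1082, 8, 523]);
translate([0, 0, 549]) cube([1082, 214, 26]);


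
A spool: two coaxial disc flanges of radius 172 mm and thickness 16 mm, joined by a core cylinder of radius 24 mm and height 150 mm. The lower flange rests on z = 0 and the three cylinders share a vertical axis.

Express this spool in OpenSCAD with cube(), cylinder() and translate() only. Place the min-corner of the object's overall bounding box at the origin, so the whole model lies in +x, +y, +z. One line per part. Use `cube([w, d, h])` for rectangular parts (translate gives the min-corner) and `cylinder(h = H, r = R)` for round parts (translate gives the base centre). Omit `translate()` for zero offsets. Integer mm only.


translate([172, 172, 0]) cylinder(h = 16, r = 172);
translate([172, 172, 16]) cylinder(h = 150, r = 24);
translate([172, 172, 166]) cylinder(h = 16, r = 172);


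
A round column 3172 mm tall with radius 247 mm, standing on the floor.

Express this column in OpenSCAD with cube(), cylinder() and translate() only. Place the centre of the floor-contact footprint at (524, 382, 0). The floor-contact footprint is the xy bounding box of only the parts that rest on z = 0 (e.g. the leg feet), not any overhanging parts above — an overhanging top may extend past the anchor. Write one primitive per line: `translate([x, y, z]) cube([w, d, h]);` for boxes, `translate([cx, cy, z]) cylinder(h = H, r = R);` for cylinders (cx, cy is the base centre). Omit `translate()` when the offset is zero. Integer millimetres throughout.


translate([524, 382, 0]) cylinder(h = 3172, r = 247);


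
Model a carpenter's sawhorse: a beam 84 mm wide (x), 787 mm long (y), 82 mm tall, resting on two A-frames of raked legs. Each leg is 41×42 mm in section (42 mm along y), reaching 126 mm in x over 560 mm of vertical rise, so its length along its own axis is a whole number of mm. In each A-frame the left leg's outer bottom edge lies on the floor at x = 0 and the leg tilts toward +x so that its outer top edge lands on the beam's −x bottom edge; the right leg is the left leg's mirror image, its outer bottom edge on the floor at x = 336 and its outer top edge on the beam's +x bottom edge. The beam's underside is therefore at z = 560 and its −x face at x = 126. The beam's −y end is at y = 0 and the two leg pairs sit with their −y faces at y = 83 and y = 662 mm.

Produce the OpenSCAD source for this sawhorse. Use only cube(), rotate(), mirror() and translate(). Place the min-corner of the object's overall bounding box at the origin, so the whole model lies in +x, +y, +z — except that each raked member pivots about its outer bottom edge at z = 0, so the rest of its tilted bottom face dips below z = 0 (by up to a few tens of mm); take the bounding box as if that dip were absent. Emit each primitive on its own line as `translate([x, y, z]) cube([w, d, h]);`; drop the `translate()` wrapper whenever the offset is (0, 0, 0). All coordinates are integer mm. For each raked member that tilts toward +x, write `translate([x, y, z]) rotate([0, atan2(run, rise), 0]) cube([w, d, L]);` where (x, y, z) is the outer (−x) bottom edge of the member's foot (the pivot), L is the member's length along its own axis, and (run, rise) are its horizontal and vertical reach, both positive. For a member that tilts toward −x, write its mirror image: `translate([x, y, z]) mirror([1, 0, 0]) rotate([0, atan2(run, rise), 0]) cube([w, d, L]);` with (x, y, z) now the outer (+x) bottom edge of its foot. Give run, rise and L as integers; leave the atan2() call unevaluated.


// leg length = √(126² + 560²) = 574
// right-leg outer foot x = 2·126 + 84 = 336
// beam min-corner = (126, 0, 560)
translate([126, 0, 560]) cube([84, 787, 82]);
translate([0, 83, 0]) rotate([0, atan2(126, 560), 0]) cube([41, 42, 574]);
translate([336, 83, 0]) mirror([1, 0, 0]) rotate([0, atan2(126, 560), 0]) cube([41, 42, 574]);
translate([0, 662, 0]) rotate([0, atan2(126, 560), 0]) cube([41, 42, 574]);
translate([336, 662, 0]) mirror([1, 0, 0]) rotate([0, atan2(126, 560), 0]) cube([41, 42, 574]);


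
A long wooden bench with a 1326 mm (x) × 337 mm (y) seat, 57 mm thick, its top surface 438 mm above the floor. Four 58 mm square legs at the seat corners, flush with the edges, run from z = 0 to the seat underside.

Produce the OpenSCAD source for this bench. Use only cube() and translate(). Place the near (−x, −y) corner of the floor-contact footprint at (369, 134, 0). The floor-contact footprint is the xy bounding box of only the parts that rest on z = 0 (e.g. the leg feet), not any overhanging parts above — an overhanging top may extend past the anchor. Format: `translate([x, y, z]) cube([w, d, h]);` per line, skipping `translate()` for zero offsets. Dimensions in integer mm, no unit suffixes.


translate([369, 134, 381]) cube([1326, 337, 57]);
translate([369, 134, 0]) cube([58, 58, 381]);
translate([369, 413, 0]) cube([58, 58, 381]);
translate([1637, 134, 0]) cube([58, 58, 381]);
translate([1637, 413, 0]) cube([58, 58, 381]);


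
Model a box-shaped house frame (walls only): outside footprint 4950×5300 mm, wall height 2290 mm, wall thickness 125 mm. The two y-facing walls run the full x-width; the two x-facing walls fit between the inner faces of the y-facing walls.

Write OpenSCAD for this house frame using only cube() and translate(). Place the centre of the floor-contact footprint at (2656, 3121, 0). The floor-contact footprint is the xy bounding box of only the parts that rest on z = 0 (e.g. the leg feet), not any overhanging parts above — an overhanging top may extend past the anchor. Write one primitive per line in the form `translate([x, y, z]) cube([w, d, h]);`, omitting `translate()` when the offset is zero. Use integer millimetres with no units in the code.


translate([181, 471, 0]) cube([4950, 125, 2290]);
translate([181, 5646, 0]) cube([4950, 125, 2290]);
translate([181, 596, 0]) cube([125, 5050, 2290]);
translate([5006, 596, 0]) cube([125, 5050, 2290]);


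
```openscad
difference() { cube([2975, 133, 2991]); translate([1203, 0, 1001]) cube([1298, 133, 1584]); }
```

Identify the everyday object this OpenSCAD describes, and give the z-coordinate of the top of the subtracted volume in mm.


A wall with a window opening. The window head height is 2585 mm.

A wall with a rectangular opening subtracted — a window. Sill at z = 1001, opening 1584 mm tall, so the head is at 1001 + 1584 = 2585 mm.
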